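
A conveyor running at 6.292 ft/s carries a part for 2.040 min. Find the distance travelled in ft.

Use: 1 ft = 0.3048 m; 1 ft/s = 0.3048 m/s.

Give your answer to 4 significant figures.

6.292 ft/s × 0.3048 → 1.9178 m/s
2.040 min × 60 → 122.4 s
d = v × t = 1.9178 m/s × 122.4 s = 234.739 m
234.739 m ÷ (0.3048 m/ft) = 770.141 ft

770.1 ft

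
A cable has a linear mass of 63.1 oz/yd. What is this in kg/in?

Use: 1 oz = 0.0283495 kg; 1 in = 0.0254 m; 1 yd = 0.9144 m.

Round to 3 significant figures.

0.0497 kg/in

63.1 oz/yd × 0.0283495 kg/oz ÷ 0.9144 m/yd = 1.95631 kg/m
1.95631 kg/m × 0.0254 m/in = 0.0496903 kg/in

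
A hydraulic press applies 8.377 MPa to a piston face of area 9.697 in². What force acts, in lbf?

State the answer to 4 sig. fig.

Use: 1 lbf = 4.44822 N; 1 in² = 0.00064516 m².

8.377 MPa × 1000000 = 8.377×10⁶ Pa
9.697 in² × 0.00064516 = 0.00625612 m²
F = P × A = 8.377×10⁶ Pa × 0.00625612 m² = 52407.5 N
52407.5 N ÷ (4.44822 N/lbf) = 11781.7 lbf

1.178×10⁴ lbf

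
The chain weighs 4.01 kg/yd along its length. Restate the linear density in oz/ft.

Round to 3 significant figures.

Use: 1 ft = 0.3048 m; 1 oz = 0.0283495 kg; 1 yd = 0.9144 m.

4.01 kg/yd ÷ 0.9144 m/yd = 4.38539 kg/m
4.38539 kg/m ÷ 0.0283495 kg/oz × 0.3048 m/ft = 47.1496 oz/ft

47.1 oz/ft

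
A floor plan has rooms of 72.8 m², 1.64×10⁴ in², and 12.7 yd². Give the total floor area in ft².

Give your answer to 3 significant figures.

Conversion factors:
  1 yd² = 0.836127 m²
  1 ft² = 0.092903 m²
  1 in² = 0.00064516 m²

72.8 m² (already m²)
1.64×10⁴ in² × 0.00064516 = 10.5806 m²
12.7 yd² × 0.836127 = 10.6188 m²
Total: 72.8 + 10.5806 + 10.6188 = 93.9994 m²
In ft²: 93.9994 / 0.092903 = 1011.8 ft²

1010 ft²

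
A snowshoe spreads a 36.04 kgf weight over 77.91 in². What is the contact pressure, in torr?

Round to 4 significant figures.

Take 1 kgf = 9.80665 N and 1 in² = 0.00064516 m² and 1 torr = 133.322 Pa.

36.04 kgf × 9.80665 → 353.432 N
77.91 in² × 0.00064516 → 0.0502644 m²
P = F / A = 353.432 N / 0.0502644 m² = 7031.46 Pa
7031.46 Pa ÷ (133.322 Pa/torr) = 52.7404 torr

52.74 torr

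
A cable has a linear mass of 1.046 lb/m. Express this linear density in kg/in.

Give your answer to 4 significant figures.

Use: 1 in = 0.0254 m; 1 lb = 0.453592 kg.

0.01205 kg/in

1.046 lb/m × 0.453592 kg/lb = 0.474457 kg/m
0.474457 kg/m × 0.0254 m/in = 0.0120512 kg/in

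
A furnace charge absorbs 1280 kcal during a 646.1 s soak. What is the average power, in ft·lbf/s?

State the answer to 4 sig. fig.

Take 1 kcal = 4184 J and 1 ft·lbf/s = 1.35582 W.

1280 kcal × 4184 = 5.35552×10⁶ J
P = E / t = 5.35552×10⁶ J / 646.1 s = 8289 W
8289 W ÷ (1.35582 W/ft·lbf/s) = 6113.64 ft·lbf/s

6114 ft·lbf/s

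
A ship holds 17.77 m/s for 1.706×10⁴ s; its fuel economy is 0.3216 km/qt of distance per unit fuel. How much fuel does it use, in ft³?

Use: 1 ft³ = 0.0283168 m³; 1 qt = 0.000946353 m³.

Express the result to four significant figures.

d = v × t = 17.77 × 17060 = 303156 m
0.3216 km/qt → 339831 m/m³
V = d / (distance per unit fuel) = 303156 / 339831 = 0.892079 m³
In ft³: 0.892079 / 0.0283168 = 31.5035 ft³

31.50 ft³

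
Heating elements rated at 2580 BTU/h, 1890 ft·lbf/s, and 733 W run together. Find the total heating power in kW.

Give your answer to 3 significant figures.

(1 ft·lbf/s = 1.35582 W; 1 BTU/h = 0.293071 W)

2580 BTU/h × 0.293071 = 756.123 W
1890 ft·lbf/s × 1.35582 = 2562.5 W
733 W (already W)
Sum: 756.123 + 2562.5 + 733 = 4051.62 W
In kW: 4051.62 / 1000 = 4.05162 kW

4.05 kW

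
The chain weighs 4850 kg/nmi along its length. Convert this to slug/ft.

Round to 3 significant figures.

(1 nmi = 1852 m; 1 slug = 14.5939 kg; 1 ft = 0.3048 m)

4850 kg/nmi ÷ 1852 m/nmi = 2.61879 kg/m
2.61879 kg/m ÷ 14.5939 kg/slug × 0.3048 m/ft = 0.0546946 slug/ft

0.0547 slug/ft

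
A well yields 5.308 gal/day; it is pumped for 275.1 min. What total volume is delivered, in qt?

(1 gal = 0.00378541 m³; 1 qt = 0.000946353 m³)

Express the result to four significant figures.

4.056 qt

5.308 gal/day → 2.32557×10⁻⁷ m³/s
275.1 min → 16506 s
V = Q × t = 2.32557×10⁻⁷ × 16506 = 0.00383859 m³
In qt: 0.00383859 / 0.000946353 = 4.05619 qt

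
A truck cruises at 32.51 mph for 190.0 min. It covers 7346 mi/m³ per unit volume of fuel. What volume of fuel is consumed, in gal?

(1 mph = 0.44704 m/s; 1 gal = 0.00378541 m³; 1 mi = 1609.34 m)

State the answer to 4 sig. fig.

3.702 gal

32.51 mph → 14.5333 m/s
190.0 min → 11400 s
d = v × t = 14.5333 × 11400 = 165680 m
7346 mi/m³ → 1.18222×10⁷ m/m³
V = d / (distance per unit fuel) = 165680 / 1.18222×10⁷ = 0.0140143 m³
In gal: 0.0140143 / 0.00378541 = 3.70219 gal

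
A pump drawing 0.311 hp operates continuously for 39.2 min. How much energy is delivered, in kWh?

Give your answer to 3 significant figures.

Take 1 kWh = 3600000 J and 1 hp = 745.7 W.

0.311 hp × 745.7 → 231.913 W
39.2 min × 60 → 2352 s
E = P × t = 231.913 W × 2352 s = 545459 J
545459 J ÷ (3600000 J/kWh) = 0.151516 kWh

0.152 kWh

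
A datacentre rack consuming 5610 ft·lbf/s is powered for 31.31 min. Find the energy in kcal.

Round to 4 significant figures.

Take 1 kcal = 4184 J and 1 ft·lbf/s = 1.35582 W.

3415 kcal

5610 ft·lbf/s × 1.35582 = 7606.15 W
31.31 min × 60 = 1878.6 s
E = P × t = 7606.15 W × 1878.6 s = 1.42889×10⁷ J
1.42889×10⁷ J ÷ (4184 J/kcal) = 3415.13 kcal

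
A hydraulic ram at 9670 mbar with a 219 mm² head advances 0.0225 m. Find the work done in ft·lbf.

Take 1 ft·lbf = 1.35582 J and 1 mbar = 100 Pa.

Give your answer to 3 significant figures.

3.51 ft·lbf

9670 mbar → 967000 Pa
219 mm² → 2.19×10⁻⁴ m²
F = P × A = 967000 × 2.19×10⁻⁴ = 211.773 N
W = F × d = 211.773 × 0.0225 = 4.76489 J
In ft·lbf: 4.76489 / 1.35582 = 3.5144 ft·lbf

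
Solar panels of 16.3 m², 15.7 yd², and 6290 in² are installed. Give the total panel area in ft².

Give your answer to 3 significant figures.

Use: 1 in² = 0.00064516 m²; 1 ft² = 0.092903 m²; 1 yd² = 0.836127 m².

360 ft²

16.3 m² (already m²)
15.7 yd² × 0.836127 = 13.1272 m²
6290 in² × 0.00064516 = 4.05806 m²
Sum: 16.3 + 13.1272 + 4.05806 = 33.4853 m²
In ft²: 33.4853 / 0.092903 = 360.433 ft²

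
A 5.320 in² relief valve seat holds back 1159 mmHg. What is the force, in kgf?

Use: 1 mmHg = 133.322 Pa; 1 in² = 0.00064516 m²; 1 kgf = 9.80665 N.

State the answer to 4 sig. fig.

1159 mmHg × 133.322 = 154520 Pa
5.320 in² × 0.00064516 = 0.00343225 m²
F = P × A = 154520 Pa × 0.00343225 m² = 530.351 N
530.351 N ÷ (9.80665 N/kgf) = 54.0808 kgf

54.08 kgf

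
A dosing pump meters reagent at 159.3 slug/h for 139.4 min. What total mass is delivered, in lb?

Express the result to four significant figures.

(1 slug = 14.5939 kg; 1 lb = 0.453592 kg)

159.3 slug/h → 0.64578 kg/s
139.4 min → 8364 s
m = ṁ × t = 0.64578 × 8364 = 5401.3 kg
In lb: 5401.3 / 0.453592 = 11907.8 lb

1.191×10⁴ lb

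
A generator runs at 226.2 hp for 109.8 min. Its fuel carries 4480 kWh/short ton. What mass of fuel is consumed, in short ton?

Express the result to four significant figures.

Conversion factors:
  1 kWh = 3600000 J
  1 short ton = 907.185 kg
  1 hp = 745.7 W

0.06890 short ton

226.2 hp → 168677 W
109.8 min → 6588 s
E = P × t = 168677 × 6588 = 1.11124×10⁹ J
4480 kWh/short ton → 1.77781×10⁷ J/kg
m = E / e_s = 1.11124×10⁹ / 1.77781×10⁷ = 62.5061 kg
In short ton: 62.5061 / 907.185 = 0.0689012 short ton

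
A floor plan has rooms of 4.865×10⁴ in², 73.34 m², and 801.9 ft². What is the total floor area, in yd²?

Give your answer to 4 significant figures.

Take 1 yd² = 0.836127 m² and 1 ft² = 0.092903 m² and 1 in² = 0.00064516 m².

4.865×10⁴ in² × 0.00064516 = 31.387 m²
73.34 m² (already m²)
801.9 ft² × 0.092903 = 74.4989 m²
Combined: 31.387 + 73.34 + 74.4989 = 179.226 m²
In yd²: 179.226 / 0.836127 = 214.353 yd²

214.4 yd²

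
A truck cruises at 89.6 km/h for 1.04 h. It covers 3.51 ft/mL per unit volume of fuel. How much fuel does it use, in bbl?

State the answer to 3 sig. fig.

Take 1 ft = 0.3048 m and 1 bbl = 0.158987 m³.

89.6 km/h → 24.8889 m/s
1.04 h → 3744 s
d = v × t = 24.8889 × 3744 = 93184 m
3.51 ft/mL → 1.06985×10⁶ m/m³
V = d / (distance per unit fuel) = 93184 / 1.06985×10⁶ = 0.0871001 m³
In bbl: 0.0871001 / 0.158987 = 0.547844 bbl

0.548 bbl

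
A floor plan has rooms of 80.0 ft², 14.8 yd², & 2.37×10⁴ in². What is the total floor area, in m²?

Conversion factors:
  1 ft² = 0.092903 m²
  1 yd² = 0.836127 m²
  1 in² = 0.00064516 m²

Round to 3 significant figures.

80.0 ft² × 0.092903 = 7.43224 m²
14.8 yd² × 0.836127 = 12.3747 m²
2.37×10⁴ in² × 0.00064516 = 15.2903 m²
Combined: 7.43224 + 12.3747 + 15.2903 = 35.0972 m²

35.1 m²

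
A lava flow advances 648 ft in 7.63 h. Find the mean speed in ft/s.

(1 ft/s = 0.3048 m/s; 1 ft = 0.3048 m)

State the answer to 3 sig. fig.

648 ft × 0.3048 → 197.51 m
7.63 h × 3600 → 27468 s
v = d / t = 197.51 m / 27468 s = 0.00719055 m/s
0.00719055 m/s ÷ (0.3048 m/s/ft/s) = 0.023591 ft/s

0.0236 ft/s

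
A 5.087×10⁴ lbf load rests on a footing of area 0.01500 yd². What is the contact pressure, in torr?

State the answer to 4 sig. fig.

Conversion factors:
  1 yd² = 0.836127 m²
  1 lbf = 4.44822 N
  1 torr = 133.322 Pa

1.353×10⁵ torr

5.087×10⁴ lbf × 4.44822 → 226281 N
0.01500 yd² × 0.836127 → 0.0125419 m²
P = F / A = 226281 N / 0.0125419 m² = 1.8042×10⁷ Pa
1.8042×10⁷ Pa ÷ (133.322 Pa/torr) = 135327 torr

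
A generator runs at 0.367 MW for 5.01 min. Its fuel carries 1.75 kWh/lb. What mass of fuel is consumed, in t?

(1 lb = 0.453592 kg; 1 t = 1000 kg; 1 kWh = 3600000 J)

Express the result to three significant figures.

0.00794 t

0.367 MW → 367000 W
5.01 min → 300.6 s
E = P × t = 367000 × 300.6 = 1.1032×10⁸ J
1.75 kWh/lb → 1.38891×10⁷ J/kg
m = E / e_s = 1.1032×10⁸ / 1.38891×10⁷ = 7.94292 kg
In t: 7.94292 / 1000 = 0.00794292 t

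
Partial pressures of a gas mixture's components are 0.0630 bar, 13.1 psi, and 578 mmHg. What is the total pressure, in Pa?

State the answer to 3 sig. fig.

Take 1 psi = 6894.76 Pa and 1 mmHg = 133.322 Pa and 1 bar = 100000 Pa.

1.74×10⁵ Pa

0.0630 bar × 100000 = 6300 Pa
13.1 psi × 6894.76 = 90321.4 Pa
578 mmHg × 133.322 = 77060.1 Pa
Combined: 6300 + 90321.4 + 77060.1 = 173682 Pa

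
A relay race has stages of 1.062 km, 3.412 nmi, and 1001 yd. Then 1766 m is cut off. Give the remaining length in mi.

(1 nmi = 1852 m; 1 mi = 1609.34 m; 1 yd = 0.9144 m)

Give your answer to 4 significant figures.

4.058 mi

1.062 km × 1000 = 1062 m
3.412 nmi × 1852 = 6319.02 m
1001 yd × 0.9144 = 915.314 m
1766 m (already m)
Net: 1062 + 6319.02 + 915.314 − 1766 = 6530.33 m
In mi: 6530.33 / 1609.34 = 4.05777 mi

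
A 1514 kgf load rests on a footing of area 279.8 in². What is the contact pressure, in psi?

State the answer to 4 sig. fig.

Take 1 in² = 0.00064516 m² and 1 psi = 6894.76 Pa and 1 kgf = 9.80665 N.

1514 kgf × 9.80665 → 14847.3 N
279.8 in² × 0.00064516 → 0.180516 m²
P = F / A = 14847.3 N / 0.180516 m² = 82249.2 Pa
82249.2 Pa ÷ (6894.76 Pa/psi) = 11.9292 psi

11.93 psi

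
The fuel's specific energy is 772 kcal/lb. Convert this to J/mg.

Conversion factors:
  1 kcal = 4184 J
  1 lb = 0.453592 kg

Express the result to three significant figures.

772 kcal/lb × 4184 J/kcal ÷ 0.453592 kg/lb = 7.12104×10⁶ J/kg
7.12104×10⁶ J/kg × 10⁻⁶ kg/mg = 7.12104 J/mg

7.12 J/mg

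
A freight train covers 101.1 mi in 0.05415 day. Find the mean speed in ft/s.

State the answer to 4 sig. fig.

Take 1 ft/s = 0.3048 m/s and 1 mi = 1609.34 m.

114.1 ft/s

101.1 mi × 1609.34 = 162704 m
0.05415 day × 86400 = 4678.56 s
v = d / t = 162704 m / 4678.56 s = 34.7765 m/s
34.7765 m/s ÷ (0.3048 m/s/ft/s) = 114.096 ft/s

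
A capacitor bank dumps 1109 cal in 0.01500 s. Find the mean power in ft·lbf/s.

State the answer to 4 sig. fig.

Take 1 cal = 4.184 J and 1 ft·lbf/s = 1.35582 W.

2.282×10⁵ ft·lbf/s

1109 cal × 4.184 → 4640.06 J
P = E / t = 4640.06 J / 0.015 s = 309337 W
309337 W ÷ (1.35582 W/ft·lbf/s) = 228155 ft·lbf/s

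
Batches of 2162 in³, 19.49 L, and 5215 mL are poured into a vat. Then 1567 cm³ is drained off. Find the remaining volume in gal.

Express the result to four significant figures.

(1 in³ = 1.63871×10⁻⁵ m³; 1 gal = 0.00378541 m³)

2162 in³ × 1.63871×10⁻⁵ = 0.0354289 m³
19.49 L × 0.001 = 0.01949 m³
5215 mL × 10⁻⁶ = 0.005215 m³
1567 cm³ × 10⁻⁶ = 0.001567 m³
Result: 0.0354289 + 0.01949 + 0.005215 − 0.001567 = 0.0585669 m³
In gal: 0.0585669 / 0.00378541 = 15.4717 gal

15.47 gal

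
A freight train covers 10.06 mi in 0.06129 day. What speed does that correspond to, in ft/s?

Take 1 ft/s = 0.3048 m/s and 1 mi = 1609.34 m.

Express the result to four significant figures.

10.06 mi × 1609.34 = 16190 m
0.06129 day × 86400 = 5295.46 s
v = d / t = 16190 m / 5295.46 s = 3.05734 m/s
3.05734 m/s ÷ (0.3048 m/s/ft/s) = 10.0306 ft/s

10.03 ft/s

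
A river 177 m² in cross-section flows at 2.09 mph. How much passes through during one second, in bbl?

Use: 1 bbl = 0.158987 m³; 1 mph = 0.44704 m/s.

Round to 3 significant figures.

1040 bbl

2.09 mph × 0.44704 → 0.934314 m/s
V = v × A × t = 0.934314 m/s × 177 m² × 1 s = 165.374 m³
165.374 m³ ÷ (0.158987 m³/bbl) = 1040.17 bbl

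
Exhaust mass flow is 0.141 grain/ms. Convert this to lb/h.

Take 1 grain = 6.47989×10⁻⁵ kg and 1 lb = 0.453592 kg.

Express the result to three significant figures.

72.5 lb/h

0.141 grain/ms × 6.47989×10⁻⁵ kg/grain ÷ 0.001 s/ms = 0.00913664 kg/s
0.00913664 kg/s ÷ 0.453592 kg/lb × 3600 s/h = 72.5143 lb/h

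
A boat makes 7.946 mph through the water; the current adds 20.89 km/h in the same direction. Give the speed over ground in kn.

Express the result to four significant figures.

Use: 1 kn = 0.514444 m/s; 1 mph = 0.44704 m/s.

7.946 mph × 0.44704 = 3.55218 m/s
20.89 km/h × (1/3.6) = 5.80278 m/s
Combined: 3.55218 + 5.80278 = 9.35496 m/s
In kn: 9.35496 / 0.514444 = 18.1846 kn

18.18 kn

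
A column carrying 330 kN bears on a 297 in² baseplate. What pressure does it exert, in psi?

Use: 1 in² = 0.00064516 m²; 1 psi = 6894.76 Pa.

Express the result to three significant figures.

330 kN × 1000 → 330000 N
297 in² × 0.00064516 → 0.191613 m²
P = F / A = 330000 N / 0.191613 m² = 1.72222×10⁶ Pa
1.72222×10⁶ Pa ÷ (6894.76 Pa/psi) = 249.787 psi

250 psi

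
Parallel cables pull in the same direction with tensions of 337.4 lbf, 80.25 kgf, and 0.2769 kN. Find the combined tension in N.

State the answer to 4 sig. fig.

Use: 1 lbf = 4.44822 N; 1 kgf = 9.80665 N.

337.4 lbf × 4.44822 = 1500.83 N
80.25 kgf × 9.80665 = 786.984 N
0.2769 kN × 1000 = 276.9 N
Total: 1500.83 + 786.984 + 276.9 = 2564.71 N

2565 N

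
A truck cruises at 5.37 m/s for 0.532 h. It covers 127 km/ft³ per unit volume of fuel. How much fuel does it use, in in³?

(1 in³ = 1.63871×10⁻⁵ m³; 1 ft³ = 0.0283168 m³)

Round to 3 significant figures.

0.532 h → 1915.2 s
d = v × t = 5.37 × 1915.2 = 10284.6 m
127 km/ft³ → 4.48497×10⁶ m/m³
V = d / (distance per unit fuel) = 10284.6 / 4.48497×10⁶ = 0.00229313 m³
In in³: 0.00229313 / 1.63871×10⁻⁵ = 139.935 in³

140 in³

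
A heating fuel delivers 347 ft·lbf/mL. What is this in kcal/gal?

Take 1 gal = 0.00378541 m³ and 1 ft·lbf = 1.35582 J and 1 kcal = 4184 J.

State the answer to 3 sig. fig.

347 ft·lbf/mL × 1.35582 J/ft·lbf ÷ 10⁻⁶ m³/mL = 4.7047×10⁸ J/m³
4.7047×10⁸ J/m³ ÷ 4184 J/kcal × 0.00378541 m³/gal = 425.651 kcal/gal

426 kcal/gal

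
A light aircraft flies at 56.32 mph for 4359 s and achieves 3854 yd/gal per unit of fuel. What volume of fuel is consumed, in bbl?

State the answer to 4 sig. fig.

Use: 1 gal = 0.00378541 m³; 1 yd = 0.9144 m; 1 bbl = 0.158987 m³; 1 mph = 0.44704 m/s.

0.7415 bbl

56.32 mph → 25.1773 m/s
d = v × t = 25.1773 × 4359 = 109748 m
3854 yd/gal → 930969 m/m³
V = d / (distance per unit fuel) = 109748 / 930969 = 0.117886 m³
In bbl: 0.117886 / 0.158987 = 0.741482 bbl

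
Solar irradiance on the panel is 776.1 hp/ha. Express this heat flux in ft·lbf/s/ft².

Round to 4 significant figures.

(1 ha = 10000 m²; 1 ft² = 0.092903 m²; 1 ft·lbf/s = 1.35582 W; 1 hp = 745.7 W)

776.1 hp/ha × 745.7 W/hp ÷ 10000 m²/ha = 57.8738 W/m²
57.8738 W/m² ÷ 1.35582 W/ft·lbf/s × 0.092903 m²/ft² = 3.96561 ft·lbf/s/ft²

3.966 ft·lbf/s/ft²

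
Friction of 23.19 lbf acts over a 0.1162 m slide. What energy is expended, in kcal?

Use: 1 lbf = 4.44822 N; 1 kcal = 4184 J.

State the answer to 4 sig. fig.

23.19 lbf × 4.44822 → 103.154 N
W = F × d = 103.154 N × 0.1162 m = 11.9865 J
11.9865 J ÷ (4184 J/kcal) = 0.00286484 kcal

0.002865 kcal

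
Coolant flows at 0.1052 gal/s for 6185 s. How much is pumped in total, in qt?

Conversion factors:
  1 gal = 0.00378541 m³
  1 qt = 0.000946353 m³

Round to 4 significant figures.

2603 qt

0.1052 gal/s → 3.98225×10⁻⁴ m³/s
V = Q × t = 3.98225×10⁻⁴ × 6185 = 2.46302 m³
In qt: 2.46302 / 0.000946353 = 2602.64 qt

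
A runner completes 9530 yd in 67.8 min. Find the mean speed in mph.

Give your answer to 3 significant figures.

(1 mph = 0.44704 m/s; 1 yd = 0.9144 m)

4.79 mph

9530 yd × 0.9144 → 8714.23 m
67.8 min × 60 → 4068 s
v = d / t = 8714.23 m / 4068 s = 2.14214 m/s
2.14214 m/s ÷ (0.44704 m/s/mph) = 4.79183 mph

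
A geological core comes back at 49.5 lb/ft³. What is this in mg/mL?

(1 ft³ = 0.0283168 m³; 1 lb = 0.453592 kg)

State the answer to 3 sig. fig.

793 mg/mL

49.5 lb/ft³ × 0.453592 kg/lb ÷ 0.0283168 m³/ft³ = 792.915 kg/m³
792.915 kg/m³ ÷ 10⁻⁶ kg/mg × 10⁻⁶ m³/mL = 792.915 mg/mL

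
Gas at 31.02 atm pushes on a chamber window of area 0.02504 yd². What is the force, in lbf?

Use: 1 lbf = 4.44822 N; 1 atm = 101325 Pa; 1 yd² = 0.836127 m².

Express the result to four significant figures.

31.02 atm × 101325 → 3.1431×10⁶ Pa
0.02504 yd² × 0.836127 → 0.0209366 m²
F = P × A = 3.1431×10⁶ Pa × 0.0209366 m² = 65805.8 N
65805.8 N ÷ (4.44822 N/lbf) = 14793.7 lbf

1.479×10⁴ lbf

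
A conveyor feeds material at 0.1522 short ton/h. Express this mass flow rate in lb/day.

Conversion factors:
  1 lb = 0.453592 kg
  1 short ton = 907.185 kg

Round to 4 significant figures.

0.1522 short ton/h × 907.185 kg/short ton ÷ 3600 s/h = 0.0383538 kg/s
0.0383538 kg/s ÷ 0.453592 kg/lb × 86400 s/day = 7305.61 lb/day

7306 lb/day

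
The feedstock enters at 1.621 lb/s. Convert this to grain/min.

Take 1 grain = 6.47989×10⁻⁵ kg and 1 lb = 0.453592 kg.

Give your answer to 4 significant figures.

6.808×10⁵ grain/min

1.621 lb/s × 0.453592 kg/lb = 0.735273 kg/s
0.735273 kg/s ÷ 6.47989×10⁻⁵ kg/grain × 60 s/min = 680820 grain/min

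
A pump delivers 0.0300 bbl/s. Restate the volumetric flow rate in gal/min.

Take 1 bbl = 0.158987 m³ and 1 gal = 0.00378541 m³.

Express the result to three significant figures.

0.0300 bbl/s × 0.158987 m³/bbl = 0.00476961 m³/s
0.00476961 m³/s ÷ 0.00378541 m³/gal × 60 s/min = 75.5999 gal/min

75.6 gal/min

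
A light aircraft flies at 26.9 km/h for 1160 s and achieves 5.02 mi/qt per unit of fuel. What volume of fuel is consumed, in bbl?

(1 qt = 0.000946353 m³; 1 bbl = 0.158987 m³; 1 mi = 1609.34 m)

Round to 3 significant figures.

0.00639 bbl

26.9 km/h → 7.47222 m/s
d = v × t = 7.47222 × 1160 = 8667.78 m
5.02 mi/qt → 8.53686×10⁶ m/m³
V = d / (distance per unit fuel) = 8667.78 / 8.53686×10⁶ = 0.00101534 m³
In bbl: 0.00101534 / 0.158987 = 0.00638631 bbl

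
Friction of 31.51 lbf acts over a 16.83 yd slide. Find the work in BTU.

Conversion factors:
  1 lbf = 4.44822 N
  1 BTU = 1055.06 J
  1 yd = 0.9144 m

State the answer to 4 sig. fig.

2.044 BTU

31.51 lbf × 4.44822 → 140.163 N
16.83 yd × 0.9144 → 15.3894 m
W = F × d = 140.163 N × 15.3894 m = 2157.02 J
2157.02 J ÷ (1055.06 J/BTU) = 2.04445 BTU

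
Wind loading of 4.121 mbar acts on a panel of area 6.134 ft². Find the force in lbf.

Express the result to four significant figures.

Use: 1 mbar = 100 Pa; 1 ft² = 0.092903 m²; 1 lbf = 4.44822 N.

4.121 mbar × 100 = 412.1 Pa
6.134 ft² × 0.092903 = 0.569867 m²
F = P × A = 412.1 Pa × 0.569867 m² = 234.842 N
234.842 N ÷ (4.44822 N/lbf) = 52.7946 lbf

52.79 lbf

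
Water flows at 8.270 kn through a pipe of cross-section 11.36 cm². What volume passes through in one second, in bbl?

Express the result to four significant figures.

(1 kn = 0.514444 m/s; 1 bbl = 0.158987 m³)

0.03040 bbl

8.270 kn × 0.514444 → 4.25445 m/s
11.36 cm² × 0.0001 → 0.001136 m²
V = v × A × t = 4.25445 m/s × 0.001136 m² × 1 s = 0.00483306 m³
0.00483306 m³ ÷ (0.158987 m³/bbl) = 0.0303991 bbl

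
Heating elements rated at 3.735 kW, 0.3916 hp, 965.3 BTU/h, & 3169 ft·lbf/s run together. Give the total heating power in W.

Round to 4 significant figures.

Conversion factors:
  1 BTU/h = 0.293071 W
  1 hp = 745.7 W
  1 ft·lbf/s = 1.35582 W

3.735 kW × 1000 = 3735 W
0.3916 hp × 745.7 = 292.016 W
965.3 BTU/h × 0.293071 = 282.901 W
3169 ft·lbf/s × 1.35582 = 4296.59 W
Combined: 3735 + 292.016 + 282.901 + 4296.59 = 8606.51 W

8607 W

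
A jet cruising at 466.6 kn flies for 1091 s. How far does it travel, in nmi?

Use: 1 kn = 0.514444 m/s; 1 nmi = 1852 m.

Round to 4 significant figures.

466.6 kn × 0.514444 → 240.04 m/s
d = v × t = 240.04 m/s × 1091 s = 261884 m
261884 m ÷ (1852 m/nmi) = 141.406 nmi

141.4 nmi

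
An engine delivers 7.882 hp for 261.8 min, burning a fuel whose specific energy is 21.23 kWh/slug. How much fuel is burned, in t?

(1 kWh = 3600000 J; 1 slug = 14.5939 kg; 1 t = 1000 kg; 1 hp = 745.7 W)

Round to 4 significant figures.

0.01763 t

7.882 hp → 5877.61 W
261.8 min → 15708 s
E = P × t = 5877.61 × 15708 = 9.23255×10⁷ J
21.23 kWh/slug → 5.23698×10⁶ J/kg
m = E / e_s = 9.23255×10⁷ / 5.23698×10⁶ = 17.6295 kg
In t: 17.6295 / 1000 = 0.0176295 t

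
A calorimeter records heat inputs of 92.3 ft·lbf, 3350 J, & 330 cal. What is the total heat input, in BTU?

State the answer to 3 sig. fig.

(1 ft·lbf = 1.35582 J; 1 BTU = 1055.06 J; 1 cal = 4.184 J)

4.60 BTU

92.3 ft·lbf × 1.35582 = 125.142 J
3350 J (already J)
330 cal × 4.184 = 1380.72 J
Total: 125.142 + 3350 + 1380.72 = 4855.86 J
In BTU: 4855.86 / 1055.06 = 4.60245 BTU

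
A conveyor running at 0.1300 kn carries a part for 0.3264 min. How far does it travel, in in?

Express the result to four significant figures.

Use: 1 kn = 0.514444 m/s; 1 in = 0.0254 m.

51.56 in

0.1300 kn × 0.514444 = 0.0668777 m/s
0.3264 min × 60 = 19.584 s
d = v × t = 0.0668777 m/s × 19.584 s = 1.30973 m
1.30973 m ÷ (0.0254 m/in) = 51.5642 in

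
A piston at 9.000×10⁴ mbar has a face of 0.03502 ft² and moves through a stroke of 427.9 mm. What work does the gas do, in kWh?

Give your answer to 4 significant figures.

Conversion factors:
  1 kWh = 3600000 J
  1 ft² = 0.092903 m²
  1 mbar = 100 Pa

0.003480 kWh

9.000×10⁴ mbar → 9×10⁶ Pa
0.03502 ft² → 0.00325346 m²
F = P × A = 9×10⁶ × 0.00325346 = 29281.1 N
427.9 mm → 0.4279 m
W = F × d = 29281.1 × 0.4279 = 12529.4 J
In kWh: 12529.4 / 3600000 = 0.00348039 kWh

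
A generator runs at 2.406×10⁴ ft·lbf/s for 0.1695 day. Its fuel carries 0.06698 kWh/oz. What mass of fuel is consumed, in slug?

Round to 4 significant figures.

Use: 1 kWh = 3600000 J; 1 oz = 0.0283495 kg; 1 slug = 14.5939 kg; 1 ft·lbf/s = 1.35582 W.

3.849 slug

2.406×10⁴ ft·lbf/s → 32621 W
0.1695 day → 14644.8 s
E = P × t = 32621 × 14644.8 = 4.77728×10⁸ J
0.06698 kWh/oz → 8.50555×10⁶ J/kg
m = E / e_s = 4.77728×10⁸ / 8.50555×10⁶ = 56.1666 kg
In slug: 56.1666 / 14.5939 = 3.84864 slug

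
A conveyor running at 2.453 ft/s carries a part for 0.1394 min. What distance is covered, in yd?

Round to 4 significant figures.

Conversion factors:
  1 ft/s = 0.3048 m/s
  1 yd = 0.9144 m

2.453 ft/s × 0.3048 → 0.747674 m/s
0.1394 min × 60 → 8.364 s
d = v × t = 0.747674 m/s × 8.364 s = 6.25355 m
6.25355 m ÷ (0.9144 m/yd) = 6.83897 yd

6.839 yd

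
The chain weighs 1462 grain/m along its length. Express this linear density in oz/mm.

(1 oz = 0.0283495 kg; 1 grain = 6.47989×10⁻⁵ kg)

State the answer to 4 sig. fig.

0.003342 oz/mm

1462 grain/m × 6.47989×10⁻⁵ kg/grain = 0.094736 kg/m
0.094736 kg/m ÷ 0.0283495 kg/oz × 0.001 m/mm = 0.00334172 oz/mm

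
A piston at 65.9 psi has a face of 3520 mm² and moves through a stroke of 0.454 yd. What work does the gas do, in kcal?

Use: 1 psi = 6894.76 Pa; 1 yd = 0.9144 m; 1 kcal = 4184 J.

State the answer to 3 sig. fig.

65.9 psi → 454365 Pa
3520 mm² → 0.00352 m²
F = P × A = 454365 × 0.00352 = 1599.36 N
0.454 yd → 0.415138 m
W = F × d = 1599.36 × 0.415138 = 663.955 J
In kcal: 663.955 / 4184 = 0.158689 kcal

0.159 kcal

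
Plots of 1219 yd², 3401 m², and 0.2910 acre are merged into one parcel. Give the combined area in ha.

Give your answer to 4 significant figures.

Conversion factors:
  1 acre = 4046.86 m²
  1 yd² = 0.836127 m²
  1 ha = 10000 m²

0.5598 ha

1219 yd² × 0.836127 = 1019.24 m²
3401 m² (already m²)
0.2910 acre × 4046.86 = 1177.64 m²
Total: 1019.24 + 3401 + 1177.64 = 5597.88 m²
In ha: 5597.88 / 10000 = 0.559788 ha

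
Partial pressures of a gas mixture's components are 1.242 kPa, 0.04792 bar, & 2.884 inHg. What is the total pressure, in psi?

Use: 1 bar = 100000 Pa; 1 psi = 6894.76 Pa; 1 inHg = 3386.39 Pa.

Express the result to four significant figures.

2.292 psi

1.242 kPa × 1000 = 1242 Pa
0.04792 bar × 100000 = 4792 Pa
2.884 inHg × 3386.39 = 9766.35 Pa
Sum: 1242 + 4792 + 9766.35 = 15800.4 Pa
In psi: 15800.4 / 6894.76 = 2.29165 psi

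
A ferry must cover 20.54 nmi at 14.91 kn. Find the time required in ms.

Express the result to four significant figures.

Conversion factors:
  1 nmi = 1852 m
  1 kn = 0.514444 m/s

4.959×10⁶ ms

20.54 nmi × 1852 → 38040.1 m
14.91 kn × 0.514444 → 7.67036 m/s
t = d / v = 38040.1 m / 7.67036 m/s = 4959.36 s
4959.36 s ÷ (0.001 s/ms) = 4.95936×10⁶ ms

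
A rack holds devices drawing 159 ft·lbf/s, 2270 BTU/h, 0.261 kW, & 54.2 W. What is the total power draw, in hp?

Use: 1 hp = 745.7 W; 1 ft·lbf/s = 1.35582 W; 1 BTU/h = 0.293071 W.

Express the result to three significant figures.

159 ft·lbf/s × 1.35582 = 215.575 W
2270 BTU/h × 0.293071 = 665.271 W
0.261 kW × 1000 = 261 W
54.2 W (already W)
Total: 215.575 + 665.271 + 261 + 54.2 = 1196.05 W
In hp: 1196.05 / 745.7 = 1.60393 hp

1.60 hp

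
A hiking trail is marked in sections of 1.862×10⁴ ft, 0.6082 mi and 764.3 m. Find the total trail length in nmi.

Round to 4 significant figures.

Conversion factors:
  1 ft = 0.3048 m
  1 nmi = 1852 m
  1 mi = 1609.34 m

1.862×10⁴ ft × 0.3048 = 5675.38 m
0.6082 mi × 1609.34 = 978.801 m
764.3 m (already m)
Total: 5675.38 + 978.801 + 764.3 = 7418.48 m
In nmi: 7418.48 / 1852 = 4.00566 nmi

4.006 nmi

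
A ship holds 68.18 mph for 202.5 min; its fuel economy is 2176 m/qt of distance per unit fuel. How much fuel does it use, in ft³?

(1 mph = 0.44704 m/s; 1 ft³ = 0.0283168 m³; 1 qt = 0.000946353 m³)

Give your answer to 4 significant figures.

5.688 ft³

68.18 mph → 30.4792 m/s
202.5 min → 12150 s
d = v × t = 30.4792 × 12150 = 370322 m
2176 m/qt → 2.29935×10⁶ m/m³
V = d / (distance per unit fuel) = 370322 / 2.29935×10⁶ = 0.161055 m³
In ft³: 0.161055 / 0.0283168 = 5.68761 ft³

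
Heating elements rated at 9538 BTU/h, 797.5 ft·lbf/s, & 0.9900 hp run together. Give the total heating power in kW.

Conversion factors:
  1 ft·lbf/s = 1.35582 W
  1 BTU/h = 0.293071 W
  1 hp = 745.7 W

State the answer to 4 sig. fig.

9538 BTU/h × 0.293071 = 2795.31 W
797.5 ft·lbf/s × 1.35582 = 1081.27 W
0.9900 hp × 745.7 = 738.243 W
Combined: 2795.31 + 1081.27 + 738.243 = 4614.82 W
In kW: 4614.82 / 1000 = 4.61482 kW

4.615 kW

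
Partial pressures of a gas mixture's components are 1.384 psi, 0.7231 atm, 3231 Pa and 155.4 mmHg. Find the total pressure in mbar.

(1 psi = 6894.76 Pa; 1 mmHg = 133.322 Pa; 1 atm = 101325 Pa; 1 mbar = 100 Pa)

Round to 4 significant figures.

1.384 psi × 6894.76 = 9542.35 Pa
0.7231 atm × 101325 = 73268.1 Pa
3231 Pa (already Pa)
155.4 mmHg × 133.322 = 20718.2 Pa
Total: 9542.35 + 73268.1 + 3231 + 20718.2 = 106760 Pa
In mbar: 106760 / 100 = 1067.6 mbar

1068 mbar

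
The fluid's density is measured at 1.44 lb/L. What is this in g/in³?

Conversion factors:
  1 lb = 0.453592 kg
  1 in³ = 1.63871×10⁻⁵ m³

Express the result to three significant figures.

1.44 lb/L × 0.453592 kg/lb ÷ 0.001 m³/L = 653.172 kg/m³
653.172 kg/m³ ÷ 0.001 kg/g × 1.63871×10⁻⁵ m³/in³ = 10.7036 g/in³

10.7 g/in³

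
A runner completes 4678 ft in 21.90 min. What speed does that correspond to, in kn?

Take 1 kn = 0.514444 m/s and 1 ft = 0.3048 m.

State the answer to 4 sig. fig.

2.109 kn

4678 ft × 0.3048 → 1425.85 m
21.90 min × 60 → 1314 s
v = d / t = 1425.85 m / 1314 s = 1.08512 m/s
1.08512 m/s ÷ (0.514444 m/s/kn) = 2.10931 kn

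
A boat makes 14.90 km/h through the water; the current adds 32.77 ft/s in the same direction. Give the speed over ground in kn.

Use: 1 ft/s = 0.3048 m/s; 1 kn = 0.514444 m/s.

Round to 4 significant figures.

27.46 kn

14.90 km/h × (1/3.6) → 4.13889 m/s
32.77 ft/s × 0.3048 → 9.9883 m/s
Combined: 4.13889 + 9.9883 = 14.1272 m/s
In kn: 14.1272 / 0.514444 = 27.4611 kn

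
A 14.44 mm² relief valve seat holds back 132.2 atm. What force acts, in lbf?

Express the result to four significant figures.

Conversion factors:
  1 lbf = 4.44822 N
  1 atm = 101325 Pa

43.48 lbf

132.2 atm × 101325 → 1.33952×10⁷ Pa
14.44 mm² × 10⁻⁶ → 1.444×10⁻⁵ m²
F = P × A = 1.33952×10⁷ Pa × 1.444×10⁻⁵ m² = 193.427 N
193.427 N ÷ (4.44822 N/lbf) = 43.4841 lbf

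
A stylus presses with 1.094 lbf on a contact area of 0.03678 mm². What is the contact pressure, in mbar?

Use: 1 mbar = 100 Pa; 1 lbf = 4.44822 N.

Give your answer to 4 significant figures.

1.323×10⁶ mbar

1.094 lbf × 4.44822 = 4.86635 N
0.03678 mm² × 10⁻⁶ = 3.678×10⁻⁸ m²
P = F / A = 4.86635 N / 3.678×10⁻⁸ m² = 1.3231×10⁸ Pa
1.3231×10⁸ Pa ÷ (100 Pa/mbar) = 1.3231×10⁶ mbar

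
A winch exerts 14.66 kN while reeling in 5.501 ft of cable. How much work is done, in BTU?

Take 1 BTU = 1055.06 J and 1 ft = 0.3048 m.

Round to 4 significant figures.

23.30 BTU

14.66 kN × 1000 → 14660 N
5.501 ft × 0.3048 → 1.6767 m
W = F × d = 14660 N × 1.6767 m = 24580.4 J
24580.4 J ÷ (1055.06 J/BTU) = 23.2976 BTU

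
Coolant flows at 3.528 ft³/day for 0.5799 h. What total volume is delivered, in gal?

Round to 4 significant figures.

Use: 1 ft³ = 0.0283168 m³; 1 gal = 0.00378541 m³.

3.528 ft³/day → 1.15627×10⁻⁶ m³/s
0.5799 h → 2087.64 s
V = Q × t = 1.15627×10⁻⁶ × 2087.64 = 0.00241388 m³
In gal: 0.00241388 / 0.00378541 = 0.63768 gal

0.6377 gal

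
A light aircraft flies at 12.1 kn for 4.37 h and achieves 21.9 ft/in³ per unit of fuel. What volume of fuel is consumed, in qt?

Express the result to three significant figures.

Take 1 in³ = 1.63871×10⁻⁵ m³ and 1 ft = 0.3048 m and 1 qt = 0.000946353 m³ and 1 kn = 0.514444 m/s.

254 qt

12.1 kn → 6.22477 m/s
4.37 h → 15732 s
d = v × t = 6.22477 × 15732 = 97928.1 m
21.9 ft/in³ → 407340 m/m³
V = d / (distance per unit fuel) = 97928.1 / 407340 = 0.240409 m³
In qt: 0.240409 / 0.000946353 = 254.037 qt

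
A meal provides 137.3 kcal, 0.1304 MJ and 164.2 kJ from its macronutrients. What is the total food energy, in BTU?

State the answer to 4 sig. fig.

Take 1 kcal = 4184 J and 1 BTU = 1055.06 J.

823.7 BTU

137.3 kcal × 4184 = 574463 J
0.1304 MJ × 1000000 = 130400 J
164.2 kJ × 1000 = 164200 J
Sum: 574463 + 130400 + 164200 = 869063 J
In BTU: 869063 / 1055.06 = 823.71 BTU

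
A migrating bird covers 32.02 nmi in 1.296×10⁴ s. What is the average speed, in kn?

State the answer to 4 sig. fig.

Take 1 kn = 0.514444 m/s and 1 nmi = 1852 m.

8.894 kn

32.02 nmi × 1852 = 59301 m
v = d / t = 59301 m / 12960 s = 4.57569 m/s
4.57569 m/s ÷ (0.514444 m/s/kn) = 8.89444 kn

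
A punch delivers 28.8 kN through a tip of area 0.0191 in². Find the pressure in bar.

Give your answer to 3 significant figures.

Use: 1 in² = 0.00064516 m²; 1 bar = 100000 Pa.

2.34×10⁴ bar

28.8 kN × 1000 = 28800 N
0.0191 in² × 0.00064516 = 1.23226×10⁻⁵ m²
P = F / A = 28800 N / 1.23226×10⁻⁵ m² = 2.33717×10⁹ Pa
2.33717×10⁹ Pa ÷ (100000 Pa/bar) = 23371.7 bar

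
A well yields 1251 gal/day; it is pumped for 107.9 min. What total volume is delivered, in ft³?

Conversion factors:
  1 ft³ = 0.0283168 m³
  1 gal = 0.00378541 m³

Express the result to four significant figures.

12.53 ft³

1251 gal/day → 5.48096×10⁻⁵ m³/s
107.9 min → 6474 s
V = Q × t = 5.48096×10⁻⁵ × 6474 = 0.354837 m³
In ft³: 0.354837 / 0.0283168 = 12.531 ft³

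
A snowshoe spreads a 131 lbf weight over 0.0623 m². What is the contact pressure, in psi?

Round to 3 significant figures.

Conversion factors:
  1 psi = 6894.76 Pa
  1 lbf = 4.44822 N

131 lbf × 4.44822 = 582.717 N
P = F / A = 582.717 N / 0.0623 m² = 9353.4 Pa
9353.4 Pa ÷ (6894.76 Pa/psi) = 1.3566 psi

1.36 psi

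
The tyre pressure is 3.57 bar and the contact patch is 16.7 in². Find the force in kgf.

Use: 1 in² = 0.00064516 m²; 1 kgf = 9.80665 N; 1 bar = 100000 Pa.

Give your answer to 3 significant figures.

392 kgf

3.57 bar × 100000 = 357000 Pa
16.7 in² × 0.00064516 = 0.0107742 m²
F = P × A = 357000 Pa × 0.0107742 m² = 3846.39 N
3846.39 N ÷ (9.80665 N/kgf) = 392.223 kgf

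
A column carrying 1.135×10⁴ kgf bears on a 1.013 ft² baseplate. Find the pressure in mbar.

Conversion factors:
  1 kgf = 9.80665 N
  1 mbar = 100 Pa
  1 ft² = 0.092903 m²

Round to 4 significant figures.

1.183×10⁴ mbar

1.135×10⁴ kgf × 9.80665 → 111305 N
1.013 ft² × 0.092903 → 0.0941107 m²
P = F / A = 111305 N / 0.0941107 m² = 1.1827×10⁶ Pa
1.1827×10⁶ Pa ÷ (100 Pa/mbar) = 11827 mbar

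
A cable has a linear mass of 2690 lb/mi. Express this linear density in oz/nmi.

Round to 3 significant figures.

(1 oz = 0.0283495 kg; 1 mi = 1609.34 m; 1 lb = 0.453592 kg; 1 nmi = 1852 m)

2690 lb/mi × 0.453592 kg/lb ÷ 1609.34 m/mi = 0.758176 kg/m
0.758176 kg/m ÷ 0.0283495 kg/oz × 1852 m/nmi = 49529.7 oz/nmi

4.95×10⁴ oz/nmi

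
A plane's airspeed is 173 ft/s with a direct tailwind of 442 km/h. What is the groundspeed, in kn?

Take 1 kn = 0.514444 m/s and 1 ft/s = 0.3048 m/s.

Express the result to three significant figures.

341 kn

173 ft/s × 0.3048 → 52.7304 m/s
442 km/h × (1/3.6) → 122.778 m/s
Total: 52.7304 + 122.778 = 175.508 m/s
In kn: 175.508 / 0.514444 = 341.161 kn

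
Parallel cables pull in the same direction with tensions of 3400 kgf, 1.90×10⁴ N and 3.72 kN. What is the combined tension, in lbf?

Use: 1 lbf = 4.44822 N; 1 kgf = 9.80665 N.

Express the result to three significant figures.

1.26×10⁴ lbf

3400 kgf × 9.80665 = 33342.6 N
1.90×10⁴ N (already N)
3.72 kN × 1000 = 3720 N
Sum: 33342.6 + 19000 + 3720 = 56062.6 N
In lbf: 56062.6 / 4.44822 = 12603.4 lbf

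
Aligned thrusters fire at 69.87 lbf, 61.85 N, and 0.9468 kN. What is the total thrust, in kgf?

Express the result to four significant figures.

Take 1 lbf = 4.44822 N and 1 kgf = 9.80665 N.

69.87 lbf × 4.44822 = 310.797 N
61.85 N (already N)
0.9468 kN × 1000 = 946.8 N
Combined: 310.797 + 61.85 + 946.8 = 1319.45 N
In kgf: 1319.45 / 9.80665 = 134.546 kgf

134.5 kgf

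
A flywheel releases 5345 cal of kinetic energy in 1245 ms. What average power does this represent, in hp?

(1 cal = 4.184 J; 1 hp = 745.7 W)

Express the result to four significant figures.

24.09 hp

5345 cal × 4.184 = 22363.5 J
1245 ms × 0.001 = 1.245 s
P = E / t = 22363.5 J / 1.245 s = 17962.7 W
17962.7 W ÷ (745.7 W/hp) = 24.0884 hp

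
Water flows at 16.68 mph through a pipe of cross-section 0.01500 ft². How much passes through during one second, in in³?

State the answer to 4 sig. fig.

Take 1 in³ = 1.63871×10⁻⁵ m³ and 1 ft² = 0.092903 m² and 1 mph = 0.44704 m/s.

634.1 in³

16.68 mph × 0.44704 = 7.45663 m/s
0.01500 ft² × 0.092903 = 0.00139354 m²
V = v × A × t = 7.45663 m/s × 0.00139354 m² × 1 s = 0.0103911 m³
0.0103911 m³ ÷ (1.63871×10⁻⁵ m³/in³) = 634.102 in³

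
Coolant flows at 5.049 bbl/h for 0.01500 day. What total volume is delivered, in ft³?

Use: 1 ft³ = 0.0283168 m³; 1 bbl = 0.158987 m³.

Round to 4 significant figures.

5.049 bbl/h → 2.22979×10⁻⁴ m³/s
0.01500 day → 1296 s
V = Q × t = 2.22979×10⁻⁴ × 1296 = 0.288981 m³
In ft³: 0.288981 / 0.0283168 = 10.2053 ft³

10.21 ft³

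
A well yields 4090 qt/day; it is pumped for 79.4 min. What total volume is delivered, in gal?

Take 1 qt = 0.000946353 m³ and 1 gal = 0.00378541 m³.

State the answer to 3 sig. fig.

56.4 gal

4090 qt/day → 4.47984×10⁻⁵ m³/s
79.4 min → 4764 s
V = Q × t = 4.47984×10⁻⁵ × 4764 = 0.21342 m³
In gal: 0.21342 / 0.00378541 = 56.3796 gal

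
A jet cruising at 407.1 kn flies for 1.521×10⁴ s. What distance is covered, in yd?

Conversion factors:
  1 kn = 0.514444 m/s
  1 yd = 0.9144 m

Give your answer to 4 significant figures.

3.484×10⁶ yd

407.1 kn × 0.514444 → 209.43 m/s
d = v × t = 209.43 m/s × 15210 s = 3.18543×10⁶ m
3.18543×10⁶ m ÷ (0.9144 m/yd) = 3.48363×10⁶ yd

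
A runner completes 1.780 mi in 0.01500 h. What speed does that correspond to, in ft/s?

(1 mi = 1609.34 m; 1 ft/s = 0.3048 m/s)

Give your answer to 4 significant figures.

1.780 mi × 1609.34 → 2864.63 m
0.01500 h × 3600 → 54 s
v = d / t = 2864.63 m / 54 s = 53.0487 m/s
53.0487 m/s ÷ (0.3048 m/s/ft/s) = 174.044 ft/s

174.0 ft/s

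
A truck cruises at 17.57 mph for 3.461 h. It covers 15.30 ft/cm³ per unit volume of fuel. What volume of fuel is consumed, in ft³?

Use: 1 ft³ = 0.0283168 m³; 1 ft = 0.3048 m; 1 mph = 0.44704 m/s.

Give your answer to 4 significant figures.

17.57 mph → 7.85449 m/s
3.461 h → 12459.6 s
d = v × t = 7.85449 × 12459.6 = 97863.8 m
15.30 ft/cm³ → 4.66344×10⁶ m/m³
V = d / (distance per unit fuel) = 97863.8 / 4.66344×10⁶ = 0.0209853 m³
In ft³: 0.0209853 / 0.0283168 = 0.74109 ft³

0.7411 ft³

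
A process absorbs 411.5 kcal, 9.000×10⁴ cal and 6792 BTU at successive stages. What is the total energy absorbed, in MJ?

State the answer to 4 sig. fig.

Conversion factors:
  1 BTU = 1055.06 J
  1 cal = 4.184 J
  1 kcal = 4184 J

9.264 MJ

411.5 kcal × 4184 = 1.72172×10⁶ J
9.000×10⁴ cal × 4.184 = 376560 J
6792 BTU × 1055.06 = 7.16597×10⁶ J
Total: 1.72172×10⁶ + 376560 + 7.16597×10⁶ = 9.26425×10⁶ J
In MJ: 9.26425×10⁶ / 1000000 = 9.26425 MJ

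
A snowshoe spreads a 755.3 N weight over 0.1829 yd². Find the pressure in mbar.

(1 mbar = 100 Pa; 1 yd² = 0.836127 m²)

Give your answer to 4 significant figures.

0.1829 yd² × 0.836127 = 0.152928 m²
P = F / A = 755.3 N / 0.152928 m² = 4938.93 Pa
4938.93 Pa ÷ (100 Pa/mbar) = 49.3893 mbar

49.39 mbar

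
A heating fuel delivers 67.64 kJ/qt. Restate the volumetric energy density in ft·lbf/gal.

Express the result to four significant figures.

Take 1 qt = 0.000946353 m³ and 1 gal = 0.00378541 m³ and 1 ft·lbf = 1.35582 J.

67.64 kJ/qt × 1000 J/kJ ÷ 0.000946353 m³/qt = 7.14744×10⁷ J/m³
7.14744×10⁷ J/m³ ÷ 1.35582 J/ft·lbf × 0.00378541 m³/gal = 199554 ft·lbf/gal

1.996×10⁵ ft·lbf/gal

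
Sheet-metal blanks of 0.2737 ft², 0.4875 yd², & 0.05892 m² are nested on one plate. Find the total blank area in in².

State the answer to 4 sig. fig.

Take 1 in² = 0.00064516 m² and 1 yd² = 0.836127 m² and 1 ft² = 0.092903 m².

762.5 in²

0.2737 ft² × 0.092903 → 0.0254276 m²
0.4875 yd² × 0.836127 → 0.407612 m²
0.05892 m² (already m²)
Total: 0.0254276 + 0.407612 + 0.05892 = 0.49196 m²
In in²: 0.49196 / 0.00064516 = 762.54 in²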